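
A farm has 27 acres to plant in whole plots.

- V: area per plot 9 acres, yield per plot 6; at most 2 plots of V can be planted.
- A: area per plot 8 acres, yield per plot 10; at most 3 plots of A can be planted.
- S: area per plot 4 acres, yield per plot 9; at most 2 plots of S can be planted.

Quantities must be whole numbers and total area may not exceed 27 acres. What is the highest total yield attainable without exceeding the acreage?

38

This is a bounded integer knapsack.
2×A and 2×S: area 24 ≤ 27, yield 2·10 + 2·9 = 38.
1×V, 1×A, and 2×S: area 25 ≤ 27, yield 1·6 + 1·10 + 2·9 = 34.
Best is 38.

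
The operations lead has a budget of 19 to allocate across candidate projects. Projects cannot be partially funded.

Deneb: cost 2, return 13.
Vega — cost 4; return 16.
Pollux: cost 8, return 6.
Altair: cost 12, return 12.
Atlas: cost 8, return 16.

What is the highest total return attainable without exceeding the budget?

This is a 0-1 knapsack instance.
Take Deneb, Vega, and Atlas: cost 2 + 4 + 8 = 14 ≤ 19, return 13 + 16 + 16 = 45.
No other feasible combination does better.

45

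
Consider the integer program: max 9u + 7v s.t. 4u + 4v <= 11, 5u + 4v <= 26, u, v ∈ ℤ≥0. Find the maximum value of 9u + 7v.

Relaxing integrality, the LP optimum is 24.75 at (u,v) = (2.75, 0), which is not an integer point.
(u,v)=(2,0): 4·2+4·0=8≤11, 5·2+4·0=10≤26, objective 18.
(u,v)=(1,1): 4·1+4·1=8≤11, 5·1+4·1=9≤26, objective 16.
(u,v)=(1,0): 4·1+4·0=4≤11, 5·1+4·0=5≤26, objective 9.
Maximum is 18 at (u,v)=(2,0).

18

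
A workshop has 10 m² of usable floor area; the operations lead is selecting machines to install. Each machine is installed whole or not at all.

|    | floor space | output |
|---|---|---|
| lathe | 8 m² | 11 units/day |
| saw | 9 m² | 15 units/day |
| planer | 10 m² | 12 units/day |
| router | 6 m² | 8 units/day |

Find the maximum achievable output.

15

saw: floor space 9 ≤ 10, output 15.
planer: floor space 10 ≤ 10, output 12.
Best is saw with total output 15.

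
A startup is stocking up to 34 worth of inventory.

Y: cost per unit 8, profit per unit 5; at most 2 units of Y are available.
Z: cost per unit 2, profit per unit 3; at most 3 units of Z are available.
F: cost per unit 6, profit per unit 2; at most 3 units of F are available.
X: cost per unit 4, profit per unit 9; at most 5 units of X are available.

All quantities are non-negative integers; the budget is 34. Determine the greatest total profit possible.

3×Z, 1×F, and 5×X: cost 32 ≤ 34, profit 3·3 + 1·2 + 5·9 = 56.
1×Y, 3×Z, and 5×X: cost 34 ≤ 34, profit 1·5 + 3·3 + 5·9 = 59.
Best is 59.

59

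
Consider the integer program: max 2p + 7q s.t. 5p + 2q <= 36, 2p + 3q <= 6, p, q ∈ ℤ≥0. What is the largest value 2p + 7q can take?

14

(p,q)=(0,2): 5·0+2·2=4≤36, 2·0+3·2=6≤6, objective 14.
(p,q)=(1,1): 5·1+2·1=7≤36, 2·1+3·1=5≤6, objective 9.
(p,q)=(0,1): 5·0+2·1=2≤36, 2·0+3·1=3≤6, objective 7.
The best lattice point is (0,2), giving 14.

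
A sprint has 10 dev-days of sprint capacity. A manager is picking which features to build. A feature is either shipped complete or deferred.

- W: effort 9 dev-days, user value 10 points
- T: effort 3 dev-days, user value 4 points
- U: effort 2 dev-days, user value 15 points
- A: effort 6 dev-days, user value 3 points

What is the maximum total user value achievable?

19

Allowing fractional choices, the relaxed optimum would be about 24.6, but features are indivisible.
T + U: effort 3 + 2 = 5 ≤ 10, user value 4 + 15 = 19.
U + A: effort 2 + 6 = 8 ≤ 10, user value 15 + 3 = 18.
Best is T and U with total user value 19.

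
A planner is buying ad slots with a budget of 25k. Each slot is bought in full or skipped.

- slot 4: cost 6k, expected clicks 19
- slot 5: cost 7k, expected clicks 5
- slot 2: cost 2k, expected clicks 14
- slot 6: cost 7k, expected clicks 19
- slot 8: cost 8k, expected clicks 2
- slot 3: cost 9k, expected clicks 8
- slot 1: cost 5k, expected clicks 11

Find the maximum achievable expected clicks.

Allowing fractional choices, the relaxed optimum would be about 67.4, but ad slots are indivisible.
slot 4 + slot 2 + slot 6 + slot 1: cost 6 + 2 + 7 + 5 = 20 ≤ 25, expected clicks 19 + 14 + 19 + 11 = 63.
slot 4 + slot 2 + slot 6 + slot 3: cost 6 + 2 + 7 + 9 = 24 ≤ 25, expected clicks 19 + 14 + 19 + 8 = 60.
slot 4 + slot 5 + slot 2 + slot 6: cost 6 + 7 + 2 + 7 = 22 ≤ 25, expected clicks 19 + 5 + 14 + 19 = 57.
Best is slot 4, slot 2, slot 6, and slot 1 with total expected clicks 63.

63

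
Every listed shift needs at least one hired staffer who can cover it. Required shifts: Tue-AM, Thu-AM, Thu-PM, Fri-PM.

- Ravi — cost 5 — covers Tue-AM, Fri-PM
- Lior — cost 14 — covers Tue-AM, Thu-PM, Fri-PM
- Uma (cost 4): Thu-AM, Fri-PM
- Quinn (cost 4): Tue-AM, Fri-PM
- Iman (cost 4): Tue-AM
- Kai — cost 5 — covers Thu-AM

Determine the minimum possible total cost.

Choose Lior and Uma: together they cover Tue-AM, Thu-AM, Thu-PM, Fri-PM — every shift.
Total cost: 14 + 4 = 18.

18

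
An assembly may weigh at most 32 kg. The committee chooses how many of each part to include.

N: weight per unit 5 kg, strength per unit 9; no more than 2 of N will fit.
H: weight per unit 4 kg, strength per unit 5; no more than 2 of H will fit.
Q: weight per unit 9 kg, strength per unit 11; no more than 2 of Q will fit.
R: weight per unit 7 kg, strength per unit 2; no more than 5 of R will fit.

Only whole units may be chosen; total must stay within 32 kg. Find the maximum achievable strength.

1×N, 2×H, and 2×Q: weight 31 ≤ 32, strength 1·9 + 2·5 + 2·11 = 41.
2×N, 1×H, and 2×Q: weight 32 ≤ 32, strength 2·9 + 1·5 + 2·11 = 45.
Best is 45.

45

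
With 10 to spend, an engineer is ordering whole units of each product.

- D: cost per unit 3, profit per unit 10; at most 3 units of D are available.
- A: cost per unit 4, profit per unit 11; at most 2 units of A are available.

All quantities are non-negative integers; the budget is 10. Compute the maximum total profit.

This is a bounded integer knapsack.
2×D and 1×A: cost 10 ≤ 10, profit 2·10 + 1·11 = 31.
3×D: cost 9 ≤ 10, profit 3·10 = 30.
Best is 31.

31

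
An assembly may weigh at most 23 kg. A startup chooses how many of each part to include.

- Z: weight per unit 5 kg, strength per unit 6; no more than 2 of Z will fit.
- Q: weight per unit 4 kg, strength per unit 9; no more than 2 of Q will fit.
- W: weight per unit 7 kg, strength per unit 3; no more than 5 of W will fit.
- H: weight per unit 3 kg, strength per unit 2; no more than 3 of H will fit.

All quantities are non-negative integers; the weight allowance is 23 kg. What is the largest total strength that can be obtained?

32

This is a bounded integer knapsack.
2×Z, 2×Q, and 1×H: weight 21 ≤ 23, strength 2·6 + 2·9 + 1·2 = 32.
1×Z, 2×Q, and 3×H: weight 22 ≤ 23, strength 1·6 + 2·9 + 3·2 = 30.
Best is 32.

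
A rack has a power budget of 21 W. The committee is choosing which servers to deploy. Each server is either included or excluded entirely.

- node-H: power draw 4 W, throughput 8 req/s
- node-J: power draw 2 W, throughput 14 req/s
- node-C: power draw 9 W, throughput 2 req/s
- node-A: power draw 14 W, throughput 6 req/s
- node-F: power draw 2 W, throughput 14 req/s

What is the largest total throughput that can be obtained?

38

This is an integer program with binary decision variables.
Allowing fractional choices, the relaxed optimum would be about 41.6, but servers are indivisible.
node-H + node-J + node-C + node-F: power draw 4 + 2 + 9 + 2 = 17 ≤ 21, throughput 8 + 14 + 2 + 14 = 38.
node-H + node-J + node-F: power draw 4 + 2 + 2 = 8 ≤ 21, throughput 8 + 14 + 14 = 36.
node-J + node-A + node-F: power draw 2 + 14 + 2 = 18 ≤ 21, throughput 14 + 6 + 14 = 34.
Best is node-H, node-J, node-C, and node-F with total throughput 38.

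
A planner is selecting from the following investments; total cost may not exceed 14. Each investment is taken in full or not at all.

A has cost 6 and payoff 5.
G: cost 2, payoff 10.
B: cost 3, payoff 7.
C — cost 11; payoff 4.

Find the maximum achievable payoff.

22

This is a 0-1 knapsack instance.
A + G + B: cost 6 + 2 + 3 = 11 ≤ 14, payoff 5 + 10 + 7 = 22.
G + B: cost 2 + 3 = 5 ≤ 14, payoff 10 + 7 = 17.
Best is A, G, and B with total payoff 22.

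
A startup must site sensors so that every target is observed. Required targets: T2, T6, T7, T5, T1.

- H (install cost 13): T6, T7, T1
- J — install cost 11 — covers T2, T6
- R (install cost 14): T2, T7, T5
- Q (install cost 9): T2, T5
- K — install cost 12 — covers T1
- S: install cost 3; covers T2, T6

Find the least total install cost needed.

22

This is a weighted set-cover instance.
The greedy cost-per-new-target heuristic would pick S, H, and Q for 25, but a cheaper cover exists.
Choose H and Q: together they cover T2, T6, T7, T5, T1 — every target.
Total install cost: 13 + 9 = 22.
No cover costs less than 22.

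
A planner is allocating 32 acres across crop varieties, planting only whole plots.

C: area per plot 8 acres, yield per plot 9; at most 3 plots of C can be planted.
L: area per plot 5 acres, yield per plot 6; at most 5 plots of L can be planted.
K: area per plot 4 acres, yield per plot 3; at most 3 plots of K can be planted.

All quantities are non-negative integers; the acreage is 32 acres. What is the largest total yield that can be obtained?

2×C and 3×L: area 31 ≤ 32, yield 2·9 + 3·6 = 36.
1×C, 4×L, and 1×K: area 32 ≤ 32, yield 1·9 + 4·6 + 1·3 = 36.
Best is 36.

36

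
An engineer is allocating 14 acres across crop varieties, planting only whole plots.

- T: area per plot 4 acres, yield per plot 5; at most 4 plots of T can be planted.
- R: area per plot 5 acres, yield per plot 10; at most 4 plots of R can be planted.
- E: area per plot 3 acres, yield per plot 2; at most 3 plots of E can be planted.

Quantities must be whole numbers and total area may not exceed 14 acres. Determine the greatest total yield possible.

2×R and 1×E: area 13 ≤ 14, yield 2·10 + 1·2 = 22.
1×T and 2×R: area 14 ≤ 14, yield 1·5 + 2·10 = 25.
Best is 25.

25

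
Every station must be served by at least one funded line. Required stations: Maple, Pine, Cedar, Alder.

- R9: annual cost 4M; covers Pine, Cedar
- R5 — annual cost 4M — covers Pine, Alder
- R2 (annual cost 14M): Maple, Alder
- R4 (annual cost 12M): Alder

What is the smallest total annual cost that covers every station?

The greedy cost-per-new-station heuristic would pick R9, R5, and R2 for 22, but a cheaper cover exists.
Choose R9 and R2: together they cover Maple, Pine, Cedar, Alder — every station.
Total annual cost: 4 + 14 = 18.
No cover costs less than 18.

18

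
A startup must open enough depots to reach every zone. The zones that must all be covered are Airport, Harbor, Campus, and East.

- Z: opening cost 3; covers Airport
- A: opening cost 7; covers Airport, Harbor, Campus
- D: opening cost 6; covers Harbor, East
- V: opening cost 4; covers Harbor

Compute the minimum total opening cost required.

13

Choose A and D: together they cover Airport, Harbor, Campus, East — every zone.
Total opening cost: 7 + 6 = 13.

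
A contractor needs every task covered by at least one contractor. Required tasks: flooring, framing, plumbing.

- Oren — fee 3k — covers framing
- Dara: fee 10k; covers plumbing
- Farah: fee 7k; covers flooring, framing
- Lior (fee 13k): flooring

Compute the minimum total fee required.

Choose Dara and Farah: together they cover flooring, framing, plumbing — every task.
Total fee: 10 + 7 = 17.

17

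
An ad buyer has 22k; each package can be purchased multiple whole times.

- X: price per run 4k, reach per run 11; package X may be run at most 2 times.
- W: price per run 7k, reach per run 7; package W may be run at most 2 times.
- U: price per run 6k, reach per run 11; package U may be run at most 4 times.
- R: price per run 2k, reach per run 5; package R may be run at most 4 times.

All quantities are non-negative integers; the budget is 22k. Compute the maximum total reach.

53

Take 2×X, 1×U, and 4×R: price 22 ≤ 22, reach 2·11 + 1·11 + 4·5 = 53.
X has the best ratio (11/4) and is taken to its limit of 2; remaining capacity is filled optimally with the others.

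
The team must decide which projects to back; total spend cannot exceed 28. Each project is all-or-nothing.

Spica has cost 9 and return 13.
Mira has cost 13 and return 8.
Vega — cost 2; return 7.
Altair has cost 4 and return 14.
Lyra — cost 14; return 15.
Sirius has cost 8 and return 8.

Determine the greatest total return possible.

44

This is a 0-1 knapsack instance.
Allowing fractional choices, the relaxed optimum would be about 47.9, but projects are indivisible.
Spica + Altair + Lyra: cost 9 + 4 + 14 = 27 ≤ 28, return 13 + 14 + 15 = 42.
Spica + Vega + Altair + Sirius: cost 9 + 2 + 4 + 8 = 23 ≤ 28, return 13 + 7 + 14 + 8 = 42.
Vega + Altair + Lyra + Sirius: cost 2 + 4 + 14 + 8 = 28 ≤ 28, return 7 + 14 + 15 + 8 = 44.
Best is Vega, Altair, Lyra, and Sirius with total return 44.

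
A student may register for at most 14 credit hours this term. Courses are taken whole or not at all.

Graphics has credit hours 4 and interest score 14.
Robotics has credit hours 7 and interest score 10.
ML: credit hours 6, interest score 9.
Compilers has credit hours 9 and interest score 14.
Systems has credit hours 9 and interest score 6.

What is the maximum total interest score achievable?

Graphics + Robotics: credit hours 4 + 7 = 11 ≤ 14, interest score 14 + 10 = 24.
Graphics + Compilers: credit hours 4 + 9 = 13 ≤ 14, interest score 14 + 14 = 28.
Best is Graphics and Compilers with total interest score 28.

28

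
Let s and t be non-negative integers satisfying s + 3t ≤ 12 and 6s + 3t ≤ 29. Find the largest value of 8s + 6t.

42

The continuous relaxation peaks at (3.4, 2.87) with value 44.40; rounding to a feasible lattice point costs some objective.
(s,t)=(3,3): 1·3+3·3=12≤12, 6·3+3·3=27≤29, objective 42.
(s,t)=(4,1): 1·4+3·1=7≤12, 6·4+3·1=27≤29, objective 38.
No feasible integer point exceeds 42.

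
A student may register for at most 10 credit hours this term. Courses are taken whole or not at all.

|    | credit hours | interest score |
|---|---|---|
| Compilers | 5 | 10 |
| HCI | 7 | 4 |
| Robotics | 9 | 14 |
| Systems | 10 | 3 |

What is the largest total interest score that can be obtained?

14

Allowing fractional choices, the relaxed optimum would be about 17.8, but courses are indivisible.
Compilers: credit hours 5 ≤ 10, interest score 10.
Robotics: credit hours 9 ≤ 10, interest score 14.
Best is Robotics with total interest score 14.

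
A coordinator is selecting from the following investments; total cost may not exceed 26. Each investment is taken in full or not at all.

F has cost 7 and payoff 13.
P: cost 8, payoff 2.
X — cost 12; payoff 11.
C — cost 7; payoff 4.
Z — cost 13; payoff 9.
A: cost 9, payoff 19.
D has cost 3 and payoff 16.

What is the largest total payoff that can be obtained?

This is a 0-1 knapsack instance.
F + A + D: cost 7 + 9 + 3 = 19 ≤ 26, payoff 13 + 19 + 16 = 48.
F + C + A + D: cost 7 + 7 + 9 + 3 = 26 ≤ 26, payoff 13 + 4 + 19 + 16 = 52.
X + A + D: cost 12 + 9 + 3 = 24 ≤ 26, payoff 11 + 19 + 16 = 46.
Best is F, C, A, and D with total payoff 52.

52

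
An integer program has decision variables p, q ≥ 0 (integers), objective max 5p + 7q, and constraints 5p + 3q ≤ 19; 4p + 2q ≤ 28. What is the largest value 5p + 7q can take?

42

(p,q)=(0,6) is feasible, giving 42.
(p,q)=(0,5) is feasible, giving 35.
Maximum is 42 at (p,q)=(0,6).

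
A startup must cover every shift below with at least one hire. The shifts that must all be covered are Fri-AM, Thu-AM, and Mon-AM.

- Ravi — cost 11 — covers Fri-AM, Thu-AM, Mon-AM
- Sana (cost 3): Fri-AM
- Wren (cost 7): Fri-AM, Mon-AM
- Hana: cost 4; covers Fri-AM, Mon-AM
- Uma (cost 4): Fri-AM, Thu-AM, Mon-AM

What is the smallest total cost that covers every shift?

Uma alone covers Fri-AM, Thu-AM, Mon-AM — every shift.
Total cost: 4.

4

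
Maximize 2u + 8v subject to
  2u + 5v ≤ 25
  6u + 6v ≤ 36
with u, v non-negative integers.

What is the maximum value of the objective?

40

(u,v)=(0,5): 2·0+5·5=25≤25, 6·0+6·5=30≤36, objective 40.
(u,v)=(1,4): 2·1+5·4=22≤25, 6·1+6·4=30≤36, objective 34.
The best lattice point is (0,5), giving 40.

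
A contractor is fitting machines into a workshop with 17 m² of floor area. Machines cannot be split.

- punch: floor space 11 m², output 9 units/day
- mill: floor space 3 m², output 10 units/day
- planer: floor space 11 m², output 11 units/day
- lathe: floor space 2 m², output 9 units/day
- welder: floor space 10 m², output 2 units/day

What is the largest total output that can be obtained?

30

mill + planer + lathe: floor space 3 + 11 + 2 = 16 ≤ 17, output 10 + 11 + 9 = 30.
punch + mill + lathe: floor space 11 + 3 + 2 = 16 ≤ 17, output 9 + 10 + 9 = 28.
mill + planer: floor space 3 + 11 = 14 ≤ 17, output 10 + 11 = 21.
Best is mill, planer, and lathe with total output 30.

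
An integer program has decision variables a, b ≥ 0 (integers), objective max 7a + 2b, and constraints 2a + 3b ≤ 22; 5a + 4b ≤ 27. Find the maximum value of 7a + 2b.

(a,b)=(5,0): 2·5+3·0=10≤22, 5·5+4·0=25≤27, objective 35.
(a,b)=(4,1): 2·4+3·1=11≤22, 5·4+4·1=24≤27, objective 30.
Maximum is 35 at (a,b)=(5,0).

35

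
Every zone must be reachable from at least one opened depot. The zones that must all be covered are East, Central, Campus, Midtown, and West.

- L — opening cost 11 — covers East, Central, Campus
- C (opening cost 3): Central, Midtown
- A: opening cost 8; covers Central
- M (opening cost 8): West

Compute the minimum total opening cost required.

22

Choose L, C, and M: together they cover East, Central, Campus, Midtown, West — every zone.
Total opening cost: 11 + 3 + 8 = 22.
No cover costs less than 22.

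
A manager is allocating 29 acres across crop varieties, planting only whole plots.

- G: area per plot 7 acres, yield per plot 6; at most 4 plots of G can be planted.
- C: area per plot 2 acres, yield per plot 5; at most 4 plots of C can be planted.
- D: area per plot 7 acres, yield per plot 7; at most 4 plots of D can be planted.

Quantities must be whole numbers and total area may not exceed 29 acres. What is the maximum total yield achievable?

41

C has the best ratio (5/2); taking only C gives at most 4×5 = 20 (stopped by the supply cap of 4).
Mixing does better — 4×C and 3×D: area 29 ≤ 29, yield 4·5 + 3·7 = 41.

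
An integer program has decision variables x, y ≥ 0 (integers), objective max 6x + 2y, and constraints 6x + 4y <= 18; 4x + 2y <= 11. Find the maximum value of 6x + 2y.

14

The continuous relaxation peaks at (2.75, 0) with value 16.50; rounding to a feasible lattice point costs some objective.
(x,y)=(2,1): 6·2+4·1=16≤18, 4·2+2·1=10≤11, objective 14.
(x,y)=(2,0): 6·2+4·0=12≤18, 4·2+2·0=8≤11, objective 12.
The best lattice point is (2,1), giving 14.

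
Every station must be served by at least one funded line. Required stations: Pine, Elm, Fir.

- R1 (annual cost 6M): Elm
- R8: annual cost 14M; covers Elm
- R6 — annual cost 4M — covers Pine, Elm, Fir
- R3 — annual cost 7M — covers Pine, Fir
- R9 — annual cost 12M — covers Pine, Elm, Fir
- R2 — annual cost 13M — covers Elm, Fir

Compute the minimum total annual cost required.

4

R6 alone covers Pine, Elm, Fir — every station.
Total annual cost: 4.
No cover costs less than 4.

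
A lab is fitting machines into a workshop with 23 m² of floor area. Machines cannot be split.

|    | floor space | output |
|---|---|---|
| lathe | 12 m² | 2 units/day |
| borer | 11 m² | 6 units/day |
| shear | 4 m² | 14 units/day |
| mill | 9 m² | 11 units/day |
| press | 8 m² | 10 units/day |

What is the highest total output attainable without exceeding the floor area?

Allowing fractional choices, the relaxed optimum would be about 36.1, but machines are indivisible.
shear + mill: floor space 4 + 9 = 13 ≤ 23, output 14 + 11 = 25.
borer + shear + press: floor space 11 + 4 + 8 = 23 ≤ 23, output 6 + 14 + 10 = 30.
shear + mill + press: floor space 4 + 9 + 8 = 21 ≤ 23, output 14 + 11 + 10 = 35.
Best is shear, mill, and press with total output 35.

35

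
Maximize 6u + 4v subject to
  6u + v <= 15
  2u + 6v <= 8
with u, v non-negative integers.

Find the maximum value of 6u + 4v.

12

(u,v)=(2,0) is feasible, giving 12.
(u,v)=(1,1) is feasible, giving 10.
Maximum is 12 at (u,v)=(2,0).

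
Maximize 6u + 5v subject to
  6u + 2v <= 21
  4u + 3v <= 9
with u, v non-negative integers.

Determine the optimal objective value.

15

(u,v)=(0,3) is feasible, giving 15.
(u,v)=(0,2) is feasible, giving 10.
No feasible integer point exceeds 15.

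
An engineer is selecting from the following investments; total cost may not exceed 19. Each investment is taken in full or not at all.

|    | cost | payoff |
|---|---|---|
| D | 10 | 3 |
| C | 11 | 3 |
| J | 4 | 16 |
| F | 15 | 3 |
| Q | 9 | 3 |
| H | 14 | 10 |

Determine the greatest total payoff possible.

Allowing fractional choices, the relaxed optimum would be about 26.3, but investments are indivisible.
J + H: cost 4 + 14 = 18 ≤ 19, payoff 16 + 10 = 26.
J + Q: cost 4 + 9 = 13 ≤ 19, payoff 16 + 3 = 19.
D + J: cost 10 + 4 = 14 ≤ 19, payoff 3 + 16 = 19.
Best is J and H with total payoff 26.

26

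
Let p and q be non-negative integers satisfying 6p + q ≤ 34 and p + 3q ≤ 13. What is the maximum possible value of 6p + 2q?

34

Relaxing integrality, the LP optimum is 36.59 at (p,q) = (5.24, 2.59), which is not an integer point.
(p,q)=(5,2) is feasible, giving 34.
(p,q)=(5,1) is feasible, giving 32.
(p,q)=(4,3) is feasible, giving 30.
(p,q)=(4,2) is feasible, giving 28.
The best lattice point is (5,2), giving 34.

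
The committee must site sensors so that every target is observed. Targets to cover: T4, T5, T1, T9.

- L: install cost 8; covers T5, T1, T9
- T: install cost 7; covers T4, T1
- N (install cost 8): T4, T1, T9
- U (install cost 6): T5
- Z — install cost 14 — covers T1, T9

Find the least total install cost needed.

14

This is a weighted set-cover instance.
The greedy cost-per-new-target heuristic would pick L and T for 15, but a cheaper cover exists.
Choose N and U: together they cover T4, T5, T1, T9 — every target.
Total install cost: 8 + 6 = 14.
No cover costs less than 14.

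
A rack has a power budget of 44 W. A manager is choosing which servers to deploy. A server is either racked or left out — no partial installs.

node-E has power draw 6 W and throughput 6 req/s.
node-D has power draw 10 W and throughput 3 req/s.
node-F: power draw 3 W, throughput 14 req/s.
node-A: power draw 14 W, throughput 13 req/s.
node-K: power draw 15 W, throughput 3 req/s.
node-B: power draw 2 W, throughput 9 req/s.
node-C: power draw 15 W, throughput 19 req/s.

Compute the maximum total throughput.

61

Allowing fractional choices, the relaxed optimum would be about 62.2, but servers are indivisible.
node-F + node-A + node-B + node-C: power draw 3 + 14 + 2 + 15 = 34 ≤ 44, throughput 14 + 13 + 9 + 19 = 55.
node-E + node-F + node-A + node-B + node-C: power draw 6 + 3 + 14 + 2 + 15 = 40 ≤ 44, throughput 6 + 14 + 13 + 9 + 19 = 61.
node-D + node-F + node-A + node-B + node-C: power draw 10 + 3 + 14 + 2 + 15 = 44 ≤ 44, throughput 3 + 14 + 13 + 9 + 19 = 58.
Best is node-E, node-F, node-A, node-B, and node-C with total throughput 61.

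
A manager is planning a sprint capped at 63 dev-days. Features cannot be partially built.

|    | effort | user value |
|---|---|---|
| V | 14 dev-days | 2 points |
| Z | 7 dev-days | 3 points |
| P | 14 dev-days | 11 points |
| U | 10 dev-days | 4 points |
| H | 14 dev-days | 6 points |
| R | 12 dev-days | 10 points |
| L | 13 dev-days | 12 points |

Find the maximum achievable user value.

Treat it as a binary knapsack problem.
P + U + H + R + L: effort 14 + 10 + 14 + 12 + 13 = 63 ≤ 63, user value 11 + 4 + 6 + 10 + 12 = 43.
Z + P + H + R + L: effort 7 + 14 + 14 + 12 + 13 = 60 ≤ 63, user value 3 + 11 + 6 + 10 + 12 = 42.
Best is P, U, H, R, and L with total user value 43.

43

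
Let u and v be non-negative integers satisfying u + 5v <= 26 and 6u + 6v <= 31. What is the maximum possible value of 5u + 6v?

The continuous relaxation peaks at (0, 5.17) with value 31.00; rounding to a feasible lattice point costs some objective.
(u,v)=(0,5): 1·0+5·5=25≤26, 6·0+6·5=30≤31, objective 30.
(u,v)=(1,4): 1·1+5·4=21≤26, 6·1+6·4=30≤31, objective 29.
(u,v)=(0,4): 1·0+5·4=20≤26, 6·0+6·4=24≤31, objective 24.
The best lattice point is (0,5), giving 30.

30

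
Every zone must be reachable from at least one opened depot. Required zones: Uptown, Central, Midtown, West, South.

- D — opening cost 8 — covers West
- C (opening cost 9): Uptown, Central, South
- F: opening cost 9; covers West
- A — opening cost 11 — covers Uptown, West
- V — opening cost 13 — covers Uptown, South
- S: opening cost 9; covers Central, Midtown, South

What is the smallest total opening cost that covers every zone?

20

The greedy cost-per-new-zone heuristic would pick C, D, and S for 26, but a cheaper cover exists.
Choose A and S: together they cover Uptown, Central, Midtown, West, South — every zone.
Total opening cost: 11 + 9 = 20.
No cover costs less than 20.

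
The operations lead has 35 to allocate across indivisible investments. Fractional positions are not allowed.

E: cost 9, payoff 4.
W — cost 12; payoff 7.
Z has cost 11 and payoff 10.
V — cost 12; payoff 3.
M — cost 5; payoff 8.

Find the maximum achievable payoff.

25

This is an integer program with binary decision variables.
E + Z + M: cost 9 + 11 + 5 = 25 ≤ 35, payoff 4 + 10 + 8 = 22.
Z + V + M: cost 11 + 12 + 5 = 28 ≤ 35, payoff 10 + 3 + 8 = 21.
W + Z + M: cost 12 + 11 + 5 = 28 ≤ 35, payoff 7 + 10 + 8 = 25.
Best is W, Z, and M with total payoff 25.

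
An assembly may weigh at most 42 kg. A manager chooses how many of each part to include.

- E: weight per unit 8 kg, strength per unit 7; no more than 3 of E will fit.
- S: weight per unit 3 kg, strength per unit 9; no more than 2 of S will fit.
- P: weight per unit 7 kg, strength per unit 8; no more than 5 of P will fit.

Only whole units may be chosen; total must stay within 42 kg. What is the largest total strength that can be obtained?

58

1×E, 2×S, and 4×P: weight 42 ≤ 42, strength 1·7 + 2·9 + 4·8 = 57.
2×S and 5×P: weight 41 ≤ 42, strength 2·9 + 5·8 = 58.
Best is 58.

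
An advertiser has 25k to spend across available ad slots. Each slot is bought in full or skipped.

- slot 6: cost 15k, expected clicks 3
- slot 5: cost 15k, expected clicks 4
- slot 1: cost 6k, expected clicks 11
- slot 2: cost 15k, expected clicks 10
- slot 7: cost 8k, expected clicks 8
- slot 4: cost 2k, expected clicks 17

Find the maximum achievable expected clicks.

Treat it as a binary knapsack problem.
Take slot 1, slot 2, and slot 4: cost 6 + 15 + 2 = 23 ≤ 25, expected clicks 11 + 10 + 17 = 38.
No other feasible combination does better.

38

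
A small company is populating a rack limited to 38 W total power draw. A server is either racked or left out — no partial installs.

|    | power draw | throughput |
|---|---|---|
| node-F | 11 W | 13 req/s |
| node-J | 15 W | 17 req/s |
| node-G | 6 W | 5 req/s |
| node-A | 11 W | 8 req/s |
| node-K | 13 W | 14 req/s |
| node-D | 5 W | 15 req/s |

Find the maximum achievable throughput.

50

This is an integer program with binary decision variables.
Take node-F, node-J, node-G, and node-D: power draw 11 + 15 + 6 + 5 = 37 ≤ 38, throughput 13 + 17 + 5 + 15 = 50.
No other feasible combination does better.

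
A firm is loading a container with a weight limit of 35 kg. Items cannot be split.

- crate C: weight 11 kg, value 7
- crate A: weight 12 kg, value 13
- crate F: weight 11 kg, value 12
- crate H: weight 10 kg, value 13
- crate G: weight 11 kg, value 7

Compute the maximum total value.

Take crate A, crate F, and crate H: weight 12 + 11 + 10 = 33 ≤ 35, value 13 + 12 + 13 = 38.
No other feasible combination does better.

38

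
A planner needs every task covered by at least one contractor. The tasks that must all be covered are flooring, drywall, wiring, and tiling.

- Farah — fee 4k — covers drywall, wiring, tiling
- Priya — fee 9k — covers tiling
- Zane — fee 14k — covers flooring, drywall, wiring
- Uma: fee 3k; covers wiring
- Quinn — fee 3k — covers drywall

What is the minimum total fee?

18

Choose Farah and Zane: together they cover flooring, drywall, wiring, tiling — every task.
Total fee: 4 + 14 = 18.
No cover costs less than 18.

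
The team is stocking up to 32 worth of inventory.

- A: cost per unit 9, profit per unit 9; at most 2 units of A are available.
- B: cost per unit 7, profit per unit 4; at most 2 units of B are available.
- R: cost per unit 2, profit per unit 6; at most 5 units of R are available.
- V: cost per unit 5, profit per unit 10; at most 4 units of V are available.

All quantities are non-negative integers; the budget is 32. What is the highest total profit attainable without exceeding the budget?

R has the best ratio (6/2); taking only R gives at most 5×6 = 30 (stopped by the supply cap of 5).
Mixing does better — 5×R and 4×V: cost 30 ≤ 32, profit 5·6 + 4·10 = 70.

70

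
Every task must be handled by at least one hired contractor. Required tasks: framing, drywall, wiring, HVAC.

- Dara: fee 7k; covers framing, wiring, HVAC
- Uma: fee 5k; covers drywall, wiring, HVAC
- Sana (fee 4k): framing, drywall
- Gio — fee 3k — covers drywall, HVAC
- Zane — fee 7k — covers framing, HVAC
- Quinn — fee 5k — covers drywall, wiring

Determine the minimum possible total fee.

The greedy cost-per-new-task heuristic would pick Gio and Dara for 10, but a cheaper cover exists.
Choose Uma and Sana: together they cover framing, drywall, wiring, HVAC — every task.
Total fee: 5 + 4 = 9.
No cover costs less than 9.

9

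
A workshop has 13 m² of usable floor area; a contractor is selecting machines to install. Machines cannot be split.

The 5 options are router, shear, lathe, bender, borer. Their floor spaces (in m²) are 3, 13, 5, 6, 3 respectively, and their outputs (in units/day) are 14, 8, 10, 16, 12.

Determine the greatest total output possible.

router + lathe + borer: floor space 3 + 5 + 3 = 11 ≤ 13, output 14 + 10 + 12 = 36.
router + bender + borer: floor space 3 + 6 + 3 = 12 ≤ 13, output 14 + 16 + 12 = 42.
router + bender: floor space 3 + 6 = 9 ≤ 13, output 14 + 16 = 30.
Best is router, bender, and borer with total output 42.

42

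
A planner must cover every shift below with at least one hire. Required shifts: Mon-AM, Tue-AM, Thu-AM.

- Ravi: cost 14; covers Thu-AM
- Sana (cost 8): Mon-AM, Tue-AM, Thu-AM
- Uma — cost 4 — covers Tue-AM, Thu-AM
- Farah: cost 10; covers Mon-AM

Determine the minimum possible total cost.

8

This is an integer covering problem.
The greedy cost-per-new-shift heuristic would pick Uma and Sana for 12, but a cheaper cover exists.
Sana alone covers Mon-AM, Tue-AM, Thu-AM — every shift.
Total cost: 8.
No cover costs less than 8.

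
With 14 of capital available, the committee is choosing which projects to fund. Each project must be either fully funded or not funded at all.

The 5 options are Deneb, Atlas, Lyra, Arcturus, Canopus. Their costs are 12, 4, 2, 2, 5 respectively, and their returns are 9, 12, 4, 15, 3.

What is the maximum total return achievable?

Atlas + Lyra + Arcturus: cost 4 + 2 + 2 = 8 ≤ 14, return 12 + 4 + 15 = 31.
Atlas + Arcturus + Canopus: cost 4 + 2 + 5 = 11 ≤ 14, return 12 + 15 + 3 = 30.
Atlas + Lyra + Arcturus + Canopus: cost 4 + 2 + 2 + 5 = 13 ≤ 14, return 12 + 4 + 15 + 3 = 34.
Best is Atlas, Lyra, Arcturus, and Canopus with total return 34.

34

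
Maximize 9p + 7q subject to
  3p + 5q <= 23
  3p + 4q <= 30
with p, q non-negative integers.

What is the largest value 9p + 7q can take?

63

Relaxing integrality, the LP optimum is 69.00 at (p,q) = (7.67, 0), which is not an integer point.
(p,q)=(7,0): 3·7+5·0=21≤23, 3·7+4·0=21≤30, objective 63.
(p,q)=(6,1): 3·6+5·1=23≤23, 3·6+4·1=22≤30, objective 61.
(p,q)=(6,0): 3·6+5·0=18≤23, 3·6+4·0=18≤30, objective 54.
No feasible integer point exceeds 63.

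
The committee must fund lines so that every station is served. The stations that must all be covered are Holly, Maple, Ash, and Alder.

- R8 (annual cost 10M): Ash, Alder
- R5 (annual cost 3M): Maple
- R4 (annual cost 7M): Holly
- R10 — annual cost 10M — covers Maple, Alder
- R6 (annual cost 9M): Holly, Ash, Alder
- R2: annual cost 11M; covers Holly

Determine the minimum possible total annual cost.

Choose R5 and R6: together they cover Holly, Maple, Ash, Alder — every station.
Total annual cost: 3 + 9 = 12.
No cover costs less than 12.

12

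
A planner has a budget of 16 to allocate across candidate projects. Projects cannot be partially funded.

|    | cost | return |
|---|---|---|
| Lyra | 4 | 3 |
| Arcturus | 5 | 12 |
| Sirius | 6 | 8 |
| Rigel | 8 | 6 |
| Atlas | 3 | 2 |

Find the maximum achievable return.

Take Lyra, Arcturus, and Sirius: cost 4 + 5 + 6 = 15 ≤ 16, return 3 + 12 + 8 = 23.
No other feasible combination does better.

23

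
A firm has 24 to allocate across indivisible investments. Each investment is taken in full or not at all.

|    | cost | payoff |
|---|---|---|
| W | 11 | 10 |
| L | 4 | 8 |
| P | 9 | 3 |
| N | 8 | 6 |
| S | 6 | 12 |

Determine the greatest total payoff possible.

30

Allowing fractional choices, the relaxed optimum would be about 32.2, but investments are indivisible.
W + L + S: cost 11 + 4 + 6 = 21 ≤ 24, payoff 10 + 8 + 12 = 30.
L + N + S: cost 4 + 8 + 6 = 18 ≤ 24, payoff 8 + 6 + 12 = 26.
Best is W, L, and S with total payoff 30.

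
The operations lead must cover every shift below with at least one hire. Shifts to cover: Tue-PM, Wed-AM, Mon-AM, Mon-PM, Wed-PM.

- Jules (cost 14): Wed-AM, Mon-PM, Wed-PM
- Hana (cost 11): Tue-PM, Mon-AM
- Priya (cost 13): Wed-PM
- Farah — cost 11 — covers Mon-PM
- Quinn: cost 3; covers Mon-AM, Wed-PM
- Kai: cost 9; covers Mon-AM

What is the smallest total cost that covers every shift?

25

The greedy cost-per-new-shift heuristic would pick Quinn, Jules, and Hana for 28, but a cheaper cover exists.
Choose Jules and Hana: together they cover Tue-PM, Wed-AM, Mon-AM, Mon-PM, Wed-PM — every shift.
Total cost: 14 + 11 = 25.
No cover costs less than 25.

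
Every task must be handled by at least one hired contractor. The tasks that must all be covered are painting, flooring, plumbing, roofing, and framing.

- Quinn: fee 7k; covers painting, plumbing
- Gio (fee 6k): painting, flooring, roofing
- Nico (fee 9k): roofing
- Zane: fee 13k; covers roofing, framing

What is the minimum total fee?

26

Choose Quinn, Gio, and Zane: together they cover painting, flooring, plumbing, roofing, framing — every task.
Total fee: 7 + 6 + 13 = 26.
No cover costs less than 26.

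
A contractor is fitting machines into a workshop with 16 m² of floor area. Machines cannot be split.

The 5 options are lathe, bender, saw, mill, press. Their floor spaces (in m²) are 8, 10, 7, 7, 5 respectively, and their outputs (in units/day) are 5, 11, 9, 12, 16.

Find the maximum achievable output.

This is an integer program with binary decision variables.
Allowing fractional choices, the relaxed optimum would be about 33.1, but machines are indivisible.
bender + press: floor space 10 + 5 = 15 ≤ 16, output 11 + 16 = 27.
mill + press: floor space 7 + 5 = 12 ≤ 16, output 12 + 16 = 28.
saw + press: floor space 7 + 5 = 12 ≤ 16, output 9 + 16 = 25.
Best is mill and press with total output 28.

28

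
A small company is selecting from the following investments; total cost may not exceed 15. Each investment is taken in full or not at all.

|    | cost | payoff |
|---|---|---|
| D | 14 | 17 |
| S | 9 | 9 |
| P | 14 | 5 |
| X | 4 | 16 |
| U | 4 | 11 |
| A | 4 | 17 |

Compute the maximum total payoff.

44

X + U + A: cost 4 + 4 + 4 = 12 ≤ 15, payoff 16 + 11 + 17 = 44.
X + A: cost 4 + 4 = 8 ≤ 15, payoff 16 + 17 = 33.
U + A: cost 4 + 4 = 8 ≤ 15, payoff 11 + 17 = 28.
Best is X, U, and A with total payoff 44.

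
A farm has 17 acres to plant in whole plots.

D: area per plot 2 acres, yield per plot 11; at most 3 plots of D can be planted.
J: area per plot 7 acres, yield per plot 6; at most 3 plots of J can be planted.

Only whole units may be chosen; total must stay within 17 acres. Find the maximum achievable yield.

39

Take 3×D and 1×J: area 13 ≤ 17, yield 3·11 + 1·6 = 39.
D has the best ratio (11/2) and is taken to its limit of 3; remaining capacity is filled optimally with the others.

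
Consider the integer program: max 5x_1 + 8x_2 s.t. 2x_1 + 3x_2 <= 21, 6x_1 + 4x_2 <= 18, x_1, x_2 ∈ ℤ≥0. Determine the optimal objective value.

32

Relaxing integrality, the LP optimum is 36.00 at (x_1,x_2) = (0, 4.5), which is not an integer point.
(x_1,x_2)=(0,4): 2·0+3·4=12≤21, 6·0+4·4=16≤18, objective 32.
(x_1,x_2)=(1,3): 2·1+3·3=11≤21, 6·1+4·3=18≤18, objective 29.
(x_1,x_2)=(0,3): 2·0+3·3=9≤21, 6·0+4·3=12≤18, objective 24.
The best lattice point is (0,4), giving 32.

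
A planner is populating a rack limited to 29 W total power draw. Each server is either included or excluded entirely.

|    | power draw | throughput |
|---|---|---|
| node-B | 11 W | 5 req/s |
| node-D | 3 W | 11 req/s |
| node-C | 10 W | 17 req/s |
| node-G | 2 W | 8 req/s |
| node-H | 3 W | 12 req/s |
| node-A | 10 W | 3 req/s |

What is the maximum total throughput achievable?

53

node-B + node-D + node-C + node-G + node-H: power draw 11 + 3 + 10 + 2 + 3 = 29 ≤ 29, throughput 5 + 11 + 17 + 8 + 12 = 53.
node-D + node-C + node-G + node-H + node-A: power draw 3 + 10 + 2 + 3 + 10 = 28 ≤ 29, throughput 11 + 17 + 8 + 12 + 3 = 51.
Best is node-B, node-D, node-C, node-G, and node-H with total throughput 53.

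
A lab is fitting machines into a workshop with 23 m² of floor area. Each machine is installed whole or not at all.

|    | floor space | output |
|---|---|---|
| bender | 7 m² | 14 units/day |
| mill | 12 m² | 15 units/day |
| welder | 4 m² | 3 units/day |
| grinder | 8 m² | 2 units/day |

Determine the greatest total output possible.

32

This is a 0-1 knapsack instance.
bender + mill + welder: floor space 7 + 12 + 4 = 23 ≤ 23, output 14 + 15 + 3 = 32.
bender + mill: floor space 7 + 12 = 19 ≤ 23, output 14 + 15 = 29.
Best is bender, mill, and welder with total output 32.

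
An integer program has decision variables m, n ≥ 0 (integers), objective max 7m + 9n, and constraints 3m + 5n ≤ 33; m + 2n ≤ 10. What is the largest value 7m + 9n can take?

70

(m,n)=(10,0): 3·10+5·0=30≤33, 1·10+2·0=10≤10, objective 70.
(m,n)=(9,0): 3·9+5·0=27≤33, 1·9+2·0=9≤10, objective 63.
The best lattice point is (10,0), giving 70.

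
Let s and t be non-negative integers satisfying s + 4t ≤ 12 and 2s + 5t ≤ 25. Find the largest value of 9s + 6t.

(s,t)=(12,0): 1·12+4·0=12≤12, 2·12+5·0=24≤25, objective 108.
(s,t)=(11,0): 1·11+4·0=11≤12, 2·11+5·0=22≤25, objective 99.
Maximum is 108 at (s,t)=(12,0).

108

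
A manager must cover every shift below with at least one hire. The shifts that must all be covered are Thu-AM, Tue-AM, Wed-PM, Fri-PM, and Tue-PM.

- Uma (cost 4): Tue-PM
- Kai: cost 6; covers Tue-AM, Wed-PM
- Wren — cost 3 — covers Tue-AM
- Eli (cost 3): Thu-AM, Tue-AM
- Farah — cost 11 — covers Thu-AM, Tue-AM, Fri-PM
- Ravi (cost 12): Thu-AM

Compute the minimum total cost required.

21

The greedy cost-per-new-shift heuristic would pick Eli, Uma, Kai, and Farah for 24, but a cheaper cover exists.
Choose Uma, Kai, and Farah: together they cover Thu-AM, Tue-AM, Wed-PM, Fri-PM, Tue-PM — every shift.
Total cost: 4 + 6 + 11 = 21.
No cover costs less than 21.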